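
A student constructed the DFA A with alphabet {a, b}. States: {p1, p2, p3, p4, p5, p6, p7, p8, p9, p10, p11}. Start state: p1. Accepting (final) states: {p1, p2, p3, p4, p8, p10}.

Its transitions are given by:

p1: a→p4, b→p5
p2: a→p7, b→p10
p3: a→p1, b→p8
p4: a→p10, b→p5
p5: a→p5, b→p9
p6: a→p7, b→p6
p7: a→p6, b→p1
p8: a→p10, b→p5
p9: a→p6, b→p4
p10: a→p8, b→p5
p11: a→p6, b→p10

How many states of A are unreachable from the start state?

BFS from p1 reaches {p1, p4, p5, p6, p7, p8, p9, p10}; the 3 state(s) p2, p3, p11 are never visited.

3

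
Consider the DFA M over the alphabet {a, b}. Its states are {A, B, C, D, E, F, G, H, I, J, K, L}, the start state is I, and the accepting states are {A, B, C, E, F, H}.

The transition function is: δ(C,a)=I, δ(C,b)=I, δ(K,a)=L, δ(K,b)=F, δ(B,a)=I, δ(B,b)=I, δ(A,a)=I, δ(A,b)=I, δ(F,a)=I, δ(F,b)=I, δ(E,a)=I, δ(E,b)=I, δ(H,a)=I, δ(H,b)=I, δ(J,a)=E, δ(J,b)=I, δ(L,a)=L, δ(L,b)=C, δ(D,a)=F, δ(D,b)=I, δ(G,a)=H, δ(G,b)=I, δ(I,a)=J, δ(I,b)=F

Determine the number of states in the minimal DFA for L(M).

3

Reachable states from the start: {E,F,I,J}. Unreachable: {A,B,C,D,G,H,K,L} — drop them.
P0 = {E,F} | {I,J}.
Refine {I,J} on symbol a: members go to different blocks, giving {I} and {J}.
No further refinement is possible. Final partition (3 blocks): {E,F} | {I} | {J}.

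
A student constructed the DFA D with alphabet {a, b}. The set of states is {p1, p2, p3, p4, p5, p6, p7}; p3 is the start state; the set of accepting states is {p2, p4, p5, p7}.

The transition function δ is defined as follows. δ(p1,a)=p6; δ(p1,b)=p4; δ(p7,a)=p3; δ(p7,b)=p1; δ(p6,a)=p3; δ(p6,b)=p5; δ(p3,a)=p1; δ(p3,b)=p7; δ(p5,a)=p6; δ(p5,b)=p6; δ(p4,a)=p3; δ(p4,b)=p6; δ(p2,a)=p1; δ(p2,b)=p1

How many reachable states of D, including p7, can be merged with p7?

3

First remove the unreachable states {p2}; 6 states remain.
Start with accepting vs non-accepting: {p4,p5,p7} | {p1,p3,p6}.
The partition is now stable with 2 blocks: {p4,p5,p7} | {p1,p3,p6}.
The equivalence class containing p7 is {p4,p5,p7}, of size 3.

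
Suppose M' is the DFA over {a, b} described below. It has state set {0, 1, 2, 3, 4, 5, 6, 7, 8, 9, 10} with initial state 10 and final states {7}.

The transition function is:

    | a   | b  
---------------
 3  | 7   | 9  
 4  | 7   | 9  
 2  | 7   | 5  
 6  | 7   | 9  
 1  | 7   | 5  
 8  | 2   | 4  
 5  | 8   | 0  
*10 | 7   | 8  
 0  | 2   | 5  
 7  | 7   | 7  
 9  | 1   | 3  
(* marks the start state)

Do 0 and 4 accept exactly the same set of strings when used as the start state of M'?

No

First remove the unreachable states {6}; 10 states remain.
Initial partition by acceptance: {7} | {0,1,2,3,4,5,8,9,10}.
Refine {0,1,2,3,4,5,8,9,10} on symbol a: members go to different blocks, giving {1,2,3,4,10} and {0,5,8,9}.
Refine {0,5,8,9} on symbol a: members go to different blocks, giving {0,8,9} and {5}.
Split {1,2,3,4,10} by δ(·,b) → {3,4,10} and {1,2}.
On input b, block {0,8,9} splits into {8,9} and {0}.
No further refinement is possible. Final partition (6 blocks): {7} | {3,4,10} | {8,9} | {5} | {1,2} | {0}.
0 and 4 end up in different blocks, so they are distinguishable. For instance, the string 'a' is accepted from only 4.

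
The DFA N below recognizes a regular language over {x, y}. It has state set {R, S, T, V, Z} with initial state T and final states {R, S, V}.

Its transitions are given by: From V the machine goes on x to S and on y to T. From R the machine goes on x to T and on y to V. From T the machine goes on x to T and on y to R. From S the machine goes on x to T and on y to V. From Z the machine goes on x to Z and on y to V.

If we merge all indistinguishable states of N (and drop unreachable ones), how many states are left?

Reachable states from the start: {R,S,T,V}. Unreachable: {Z} — drop them.
Start with accepting vs non-accepting: {R,S,V} | {T}.
On input x, block {R,S,V} splits into {R,S} and {V}.
No further refinement is possible. Final partition (3 blocks): {R,S} | {T} | {V}.

3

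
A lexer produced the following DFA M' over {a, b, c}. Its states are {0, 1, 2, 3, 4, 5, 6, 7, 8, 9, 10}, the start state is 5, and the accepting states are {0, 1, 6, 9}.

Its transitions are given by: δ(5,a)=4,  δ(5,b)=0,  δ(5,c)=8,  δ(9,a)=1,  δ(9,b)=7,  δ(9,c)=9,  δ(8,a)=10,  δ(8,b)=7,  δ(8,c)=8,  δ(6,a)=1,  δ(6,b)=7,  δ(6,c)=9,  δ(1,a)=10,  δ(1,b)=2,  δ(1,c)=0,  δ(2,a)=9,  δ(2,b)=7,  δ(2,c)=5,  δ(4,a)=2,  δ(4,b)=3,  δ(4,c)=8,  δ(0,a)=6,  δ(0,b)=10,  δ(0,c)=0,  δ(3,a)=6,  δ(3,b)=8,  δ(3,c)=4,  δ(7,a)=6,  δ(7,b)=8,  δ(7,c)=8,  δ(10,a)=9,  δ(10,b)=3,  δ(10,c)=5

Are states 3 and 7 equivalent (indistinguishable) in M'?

Yes

Initial partition by acceptance: {0,1,6,9} | {2,3,4,5,7,8,10}.
On input a, block {0,1,6,9} splits into {0,6,9} and {1}.
Split {0,6,9} by δ(·,a) → {6,9} and {0}.
Split {2,3,4,5,7,8,10} by δ(·,a) → {2,3,7,10} and {4,5,8}.
Refine {2,3,7,10} on symbol b: members go to different blocks, giving {2,10} and {3,7}.
On input a, block {4,5,8} splits into {4,8} and {5}.
The partition is now stable with 7 blocks: {6,9} | {2,10} | {1} | {0} | {4,8} | {3,7} | {5}.
3 and 7 lie in the same block of the stable partition, so they are equivalent — no string distinguishes them.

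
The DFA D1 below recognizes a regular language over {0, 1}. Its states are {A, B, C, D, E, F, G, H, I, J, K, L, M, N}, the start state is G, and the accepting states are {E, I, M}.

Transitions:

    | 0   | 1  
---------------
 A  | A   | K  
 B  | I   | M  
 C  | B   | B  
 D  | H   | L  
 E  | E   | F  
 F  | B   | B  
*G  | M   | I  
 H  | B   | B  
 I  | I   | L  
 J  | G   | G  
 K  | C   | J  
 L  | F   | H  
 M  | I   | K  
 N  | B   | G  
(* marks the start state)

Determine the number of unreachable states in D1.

4

No path from G leads to A, D, E, N; the other 10 states are all reachable.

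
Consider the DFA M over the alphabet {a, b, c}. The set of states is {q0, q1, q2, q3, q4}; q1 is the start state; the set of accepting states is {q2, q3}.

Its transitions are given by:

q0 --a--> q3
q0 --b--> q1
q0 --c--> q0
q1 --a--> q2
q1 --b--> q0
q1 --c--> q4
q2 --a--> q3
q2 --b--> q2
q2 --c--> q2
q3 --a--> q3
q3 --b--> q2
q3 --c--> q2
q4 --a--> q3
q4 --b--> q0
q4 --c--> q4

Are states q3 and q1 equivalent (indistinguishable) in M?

No

Start with accepting vs non-accepting: {q2,q3} | {q0,q1,q4}.
The partition is now stable with 2 blocks: {q2,q3} | {q0,q1,q4}.
q3 and q1 end up in different blocks, so they are distinguishable. For instance, the string 'ε' is accepted from only q3.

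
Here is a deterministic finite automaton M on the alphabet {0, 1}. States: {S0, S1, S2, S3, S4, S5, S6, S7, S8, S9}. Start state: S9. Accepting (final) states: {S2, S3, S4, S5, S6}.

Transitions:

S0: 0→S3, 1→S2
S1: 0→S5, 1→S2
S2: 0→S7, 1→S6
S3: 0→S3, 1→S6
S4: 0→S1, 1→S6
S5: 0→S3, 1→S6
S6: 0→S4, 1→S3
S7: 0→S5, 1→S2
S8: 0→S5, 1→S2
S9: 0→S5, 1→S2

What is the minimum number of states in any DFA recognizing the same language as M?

4

Reachable states from the start: {S1,S2,S3,S4,S5,S6,S7,S9}. Unreachable: {S0,S8} — drop them.
Start with accepting vs non-accepting: {S2,S3,S4,S5,S6} | {S1,S7,S9}.
Split {S2,S3,S4,S5,S6} by δ(·,0) → {S3,S5,S6} and {S2,S4}.
On input 0, block {S3,S5,S6} splits into {S3,S5} and {S6}.
No further refinement is possible. Final partition (4 blocks): {S3,S5} | {S1,S7,S9} | {S2,S4} | {S6}.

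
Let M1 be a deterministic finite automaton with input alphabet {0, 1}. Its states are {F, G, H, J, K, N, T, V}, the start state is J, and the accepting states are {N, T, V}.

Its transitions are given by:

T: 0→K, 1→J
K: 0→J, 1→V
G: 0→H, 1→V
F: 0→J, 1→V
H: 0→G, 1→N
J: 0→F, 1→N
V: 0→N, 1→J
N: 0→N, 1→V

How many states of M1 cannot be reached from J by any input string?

4

Starting at J and following transitions, the reachable set is {F, J, N, V}. That leaves G, H, K, T unreachable — 4 in total.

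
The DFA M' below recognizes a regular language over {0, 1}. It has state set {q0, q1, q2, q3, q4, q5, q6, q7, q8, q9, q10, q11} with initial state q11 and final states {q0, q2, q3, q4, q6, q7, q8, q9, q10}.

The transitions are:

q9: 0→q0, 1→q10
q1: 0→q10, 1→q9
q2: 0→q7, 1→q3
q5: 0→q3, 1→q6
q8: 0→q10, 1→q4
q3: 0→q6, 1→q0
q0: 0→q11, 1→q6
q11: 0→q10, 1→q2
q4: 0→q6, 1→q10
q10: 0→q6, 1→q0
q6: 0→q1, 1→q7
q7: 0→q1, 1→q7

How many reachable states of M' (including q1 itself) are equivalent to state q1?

First remove the unreachable states {q4,q5,q8}; 9 states remain.
Start with accepting vs non-accepting: {q0,q2,q3,q6,q7,q9,q10} | {q1,q11}.
Split {q0,q2,q3,q6,q7,q9,q10} by δ(·,0) → {q2,q3,q9,q10} and {q0,q6,q7}.
Split {q2,q3,q9,q10} by δ(·,1) → {q2,q9} and {q3,q10}.
The partition is now stable with 4 blocks: {q2,q9} | {q1,q11} | {q0,q6,q7} | {q3,q10}.
State q1 belongs to the block {q1,q11}, which has 2 states.

2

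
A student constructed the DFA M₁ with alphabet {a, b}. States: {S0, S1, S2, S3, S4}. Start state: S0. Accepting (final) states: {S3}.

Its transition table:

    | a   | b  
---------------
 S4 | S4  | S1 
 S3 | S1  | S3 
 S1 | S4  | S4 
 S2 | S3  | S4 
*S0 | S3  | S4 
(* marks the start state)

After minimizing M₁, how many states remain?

3

First remove the unreachable states {S2}; 4 states remain.
P0 = {S3} | {S0,S1,S4}.
Split {S0,S1,S4} by δ(·,a) → {S1,S4} and {S0}.
The partition is now stable with 3 blocks: {S3} | {S1,S4} | {S0}.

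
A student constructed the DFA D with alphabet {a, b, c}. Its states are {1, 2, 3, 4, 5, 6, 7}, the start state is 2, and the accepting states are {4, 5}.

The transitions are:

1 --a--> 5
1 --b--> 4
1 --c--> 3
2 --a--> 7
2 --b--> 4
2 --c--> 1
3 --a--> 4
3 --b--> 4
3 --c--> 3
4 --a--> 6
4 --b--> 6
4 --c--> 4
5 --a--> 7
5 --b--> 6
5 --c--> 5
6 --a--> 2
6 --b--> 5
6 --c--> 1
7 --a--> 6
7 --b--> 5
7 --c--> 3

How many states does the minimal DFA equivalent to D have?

Every state is reachable, so we keep all 7.
Start with accepting vs non-accepting: {4,5} | {1,2,3,6,7}.
On input a, block {1,2,3,6,7} splits into {2,6,7} and {1,3}.
Stable partition: {4,5} | {2,6,7} | {1,3} — 3 equivalence classes.

3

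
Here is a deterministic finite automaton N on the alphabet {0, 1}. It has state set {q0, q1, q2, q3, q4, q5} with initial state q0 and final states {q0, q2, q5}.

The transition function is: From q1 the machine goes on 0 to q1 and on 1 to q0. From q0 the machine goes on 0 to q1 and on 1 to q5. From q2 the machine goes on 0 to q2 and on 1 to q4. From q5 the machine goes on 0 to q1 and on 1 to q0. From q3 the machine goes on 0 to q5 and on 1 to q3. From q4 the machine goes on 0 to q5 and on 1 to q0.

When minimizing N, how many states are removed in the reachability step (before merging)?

3

Starting at q0 and following transitions, the reachable set is {q0, q1, q5}. That leaves q2, q3, q4 unreachable — 3 in total.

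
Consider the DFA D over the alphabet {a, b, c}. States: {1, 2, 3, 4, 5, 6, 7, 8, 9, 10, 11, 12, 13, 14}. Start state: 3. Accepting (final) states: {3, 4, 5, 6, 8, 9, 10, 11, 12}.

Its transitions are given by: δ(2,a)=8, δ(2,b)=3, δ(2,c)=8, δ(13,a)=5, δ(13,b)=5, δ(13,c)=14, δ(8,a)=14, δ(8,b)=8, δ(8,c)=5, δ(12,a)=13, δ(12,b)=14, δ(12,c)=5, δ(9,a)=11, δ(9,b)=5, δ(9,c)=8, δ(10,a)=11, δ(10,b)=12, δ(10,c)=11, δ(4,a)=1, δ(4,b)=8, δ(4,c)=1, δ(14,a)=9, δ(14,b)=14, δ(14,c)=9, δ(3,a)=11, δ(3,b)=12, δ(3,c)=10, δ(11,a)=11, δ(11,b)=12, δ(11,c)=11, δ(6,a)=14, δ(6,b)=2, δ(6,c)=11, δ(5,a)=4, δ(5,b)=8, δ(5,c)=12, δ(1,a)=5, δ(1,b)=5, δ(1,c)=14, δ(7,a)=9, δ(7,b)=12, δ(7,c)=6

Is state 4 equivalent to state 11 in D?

No

First remove the unreachable states {2,6,7}; 11 states remain.
Start with accepting vs non-accepting: {3,4,5,8,9,10,11,12} | {1,13,14}.
Refine {3,4,5,8,9,10,11,12} on symbol a: members go to different blocks, giving {3,5,9,10,11} and {4,8,12}.
Split {3,5,9,10,11} by δ(·,a) → {3,9,10,11} and {5}.
Refine {3,9,10,11} on symbol b: members go to different blocks, giving {3,10,11} and {9}.
Split {1,13,14} by δ(·,a) → {1,13} and {14}.
Refine {4,8,12} on symbol a: members go to different blocks, giving {4,12} and {8}.
Split {4,12} by δ(·,b) → {4} and {12}.
Stable partition: {3,10,11} | {1,13} | {4} | {5} | {9} | {14} | {8} | {12} — 8 equivalence classes.
4 and 11 end up in different blocks, so they are distinguishable. For instance, the string 'a' is accepted from only 11.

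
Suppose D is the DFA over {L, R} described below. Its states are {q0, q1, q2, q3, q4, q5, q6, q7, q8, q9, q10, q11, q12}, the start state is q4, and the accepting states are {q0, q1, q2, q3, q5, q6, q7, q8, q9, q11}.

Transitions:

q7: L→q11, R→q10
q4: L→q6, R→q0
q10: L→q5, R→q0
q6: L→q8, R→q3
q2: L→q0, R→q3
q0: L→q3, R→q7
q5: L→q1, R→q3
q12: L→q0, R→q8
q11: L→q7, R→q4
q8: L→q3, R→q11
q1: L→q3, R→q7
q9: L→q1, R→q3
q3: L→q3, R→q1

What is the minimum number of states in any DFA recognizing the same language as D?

5

First remove the unreachable states {q2,q9,q12}; 10 states remain.
Start with accepting vs non-accepting: {q0,q1,q3,q5,q6,q7,q8,q11} | {q4,q10}.
On input R, block {q0,q1,q3,q5,q6,q7,q8,q11} splits into {q0,q1,q3,q5,q6,q8} and {q7,q11}.
On input R, block {q0,q1,q3,q5,q6,q8} splits into {q0,q1,q8} and {q3,q5,q6}.
Refine {q3,q5,q6} on symbol L: members go to different blocks, giving {q5,q6} and {q3}.
The partition is now stable with 5 blocks: {q0,q1,q8} | {q4,q10} | {q7,q11} | {q5,q6} | {q3}.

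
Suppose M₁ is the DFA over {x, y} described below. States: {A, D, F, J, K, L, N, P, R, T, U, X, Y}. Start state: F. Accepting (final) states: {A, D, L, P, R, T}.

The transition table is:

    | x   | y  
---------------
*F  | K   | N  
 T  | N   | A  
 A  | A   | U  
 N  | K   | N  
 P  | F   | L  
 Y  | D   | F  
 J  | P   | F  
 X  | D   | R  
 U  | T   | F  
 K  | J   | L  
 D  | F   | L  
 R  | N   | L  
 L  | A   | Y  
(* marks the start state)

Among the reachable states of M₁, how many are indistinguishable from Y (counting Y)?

3

First remove the unreachable states {R,X}; 11 states remain.
Initial partition by acceptance: {A,D,L,P,T} | {F,J,K,N,U,Y}.
Split {A,D,L,P,T} by δ(·,x) → {D,P,T} and {A,L}.
Refine {F,J,K,N,U,Y} on symbol x: members go to different blocks, giving {F,K,N} and {J,U,Y}.
Refine {F,K,N} on symbol x: members go to different blocks, giving {F,N} and {K}.
The partition is now stable with 5 blocks: {D,P,T} | {F,N} | {A,L} | {J,U,Y} | {K}.
State Y belongs to the block {J,U,Y}, which has 3 states.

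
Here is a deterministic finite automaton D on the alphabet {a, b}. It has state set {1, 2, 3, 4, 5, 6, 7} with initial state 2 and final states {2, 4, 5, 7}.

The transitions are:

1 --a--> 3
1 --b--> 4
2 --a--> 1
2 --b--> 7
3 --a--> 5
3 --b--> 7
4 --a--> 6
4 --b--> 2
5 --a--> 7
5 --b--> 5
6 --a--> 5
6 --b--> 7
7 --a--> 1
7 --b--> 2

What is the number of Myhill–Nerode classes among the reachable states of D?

Start with accepting vs non-accepting: {2,4,5,7} | {1,3,6}.
Refine {2,4,5,7} on symbol a: members go to different blocks, giving {2,4,7} and {5}.
On input a, block {1,3,6} splits into {3,6} and {1}.
Refine {2,4,7} on symbol a: members go to different blocks, giving {2,7} and {4}.
Stable partition: {2,7} | {3,6} | {5} | {1} | {4} — 5 equivalence classes.

5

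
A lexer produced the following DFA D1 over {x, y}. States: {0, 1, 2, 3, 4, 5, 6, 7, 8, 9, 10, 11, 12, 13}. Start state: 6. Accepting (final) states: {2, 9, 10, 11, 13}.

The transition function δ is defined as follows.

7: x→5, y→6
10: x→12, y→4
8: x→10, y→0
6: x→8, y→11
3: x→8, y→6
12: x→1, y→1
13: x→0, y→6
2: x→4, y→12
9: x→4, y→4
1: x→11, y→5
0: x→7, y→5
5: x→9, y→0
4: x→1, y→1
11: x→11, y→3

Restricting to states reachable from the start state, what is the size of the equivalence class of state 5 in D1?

2

States {2,13} cannot be reached from the start state, so discard them.
Initial partition by acceptance: {9,10,11} | {0,1,3,4,5,6,7,8,12}.
Refine {9,10,11} on symbol x: members go to different blocks, giving {9,10} and {11}.
Split {0,1,3,4,5,6,7,8,12} by δ(·,x) → {0,3,4,6,7,12} and {5,8} and {1}.
Split {0,3,4,6,7,12} by δ(·,x) → {3,6,7} and {4,12} and {0}.
Split {3,6,7} by δ(·,y) → {3,7} and {6}.
Stable partition: {9,10} | {3,7} | {11} | {5,8} | {1} | {4,12} | {0} | {6} — 8 equivalence classes.
The equivalence class containing 5 is {5,8}, of size 2.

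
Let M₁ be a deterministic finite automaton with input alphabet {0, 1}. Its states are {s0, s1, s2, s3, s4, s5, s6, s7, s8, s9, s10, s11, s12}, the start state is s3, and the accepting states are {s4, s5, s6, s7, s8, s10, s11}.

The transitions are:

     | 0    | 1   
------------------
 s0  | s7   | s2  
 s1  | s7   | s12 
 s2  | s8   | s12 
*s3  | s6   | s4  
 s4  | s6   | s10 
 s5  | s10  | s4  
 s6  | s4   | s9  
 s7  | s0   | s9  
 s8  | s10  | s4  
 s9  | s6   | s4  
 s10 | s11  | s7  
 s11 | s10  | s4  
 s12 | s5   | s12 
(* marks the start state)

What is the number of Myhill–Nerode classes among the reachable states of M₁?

States {s1} cannot be reached from the start state, so discard them.
P0 = {s4,s5,s6,s7,s8,s10,s11} | {s0,s2,s3,s9,s12}.
Split {s4,s5,s6,s7,s8,s10,s11} by δ(·,0) → {s4,s5,s6,s8,s10,s11} and {s7}.
Refine {s4,s5,s6,s8,s10,s11} on symbol 1: members go to different blocks, giving {s4,s5,s8,s11} and {s6} and {s10}.
Refine {s4,s5,s8,s11} on symbol 0: members go to different blocks, giving {s5,s8,s11} and {s4}.
Refine {s0,s2,s3,s9,s12} on symbol 0: members go to different blocks, giving {s2,s12} and {s3,s9} and {s0}.
No further refinement is possible. Final partition (8 blocks): {s5,s8,s11} | {s2,s12} | {s7} | {s6} | {s10} | {s4} | {s3,s9} | {s0}.

8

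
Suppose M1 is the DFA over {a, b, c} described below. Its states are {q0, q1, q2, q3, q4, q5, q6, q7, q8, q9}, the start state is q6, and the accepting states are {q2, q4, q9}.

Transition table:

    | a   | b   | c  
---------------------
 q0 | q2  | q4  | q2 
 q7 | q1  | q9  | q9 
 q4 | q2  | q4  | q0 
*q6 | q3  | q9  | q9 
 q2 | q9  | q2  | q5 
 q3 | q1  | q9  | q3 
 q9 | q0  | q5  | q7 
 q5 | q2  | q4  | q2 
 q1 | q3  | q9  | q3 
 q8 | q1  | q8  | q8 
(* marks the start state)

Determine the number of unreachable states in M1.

1

BFS from q6 reaches {q0, q1, q2, q3, q4, q5, q6, q7, q9}; the 1 state(s) q8 are never visited.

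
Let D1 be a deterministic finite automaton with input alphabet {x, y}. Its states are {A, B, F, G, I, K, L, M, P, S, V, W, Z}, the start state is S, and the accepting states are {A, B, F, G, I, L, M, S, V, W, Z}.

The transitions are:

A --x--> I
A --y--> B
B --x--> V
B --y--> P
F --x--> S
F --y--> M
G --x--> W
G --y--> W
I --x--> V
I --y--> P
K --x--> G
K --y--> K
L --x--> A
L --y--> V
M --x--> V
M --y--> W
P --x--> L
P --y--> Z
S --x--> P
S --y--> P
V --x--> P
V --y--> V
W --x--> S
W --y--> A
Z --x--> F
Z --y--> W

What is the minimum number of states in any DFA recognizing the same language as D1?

10

First remove the unreachable states {G,K}; 11 states remain.
Initial partition by acceptance: {A,B,F,I,L,M,S,V,W,Z} | {P}.
Refine {A,B,F,I,L,M,S,V,W,Z} on symbol x: members go to different blocks, giving {A,B,F,I,L,M,W,Z} and {S,V}.
On input x, block {A,B,F,I,L,M,W,Z} splits into {B,F,I,M,W} and {A,L,Z}.
On input y, block {B,F,I,M,W} splits into {F,M} and {B,I} and {W}.
Refine {F,M} on symbol y: members go to different blocks, giving {M} and {F}.
Refine {S,V} on symbol y: members go to different blocks, giving {S} and {V}.
Split {A,L,Z} by δ(·,x) → {Z} and {A} and {L}.
The partition is now stable with 10 blocks: {M} | {P} | {S} | {Z} | {B,I} | {W} | {F} | {V} | {A} | {L}.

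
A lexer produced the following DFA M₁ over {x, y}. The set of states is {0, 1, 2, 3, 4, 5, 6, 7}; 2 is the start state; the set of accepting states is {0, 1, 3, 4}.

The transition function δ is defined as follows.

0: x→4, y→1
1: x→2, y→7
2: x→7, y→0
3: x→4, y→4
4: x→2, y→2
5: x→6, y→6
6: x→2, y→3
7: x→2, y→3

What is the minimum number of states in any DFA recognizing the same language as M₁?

Reachable states from the start: {0,1,2,3,4,7}. Unreachable: {5,6} — drop them.
P0 = {0,1,3,4} | {2,7}.
On input x, block {0,1,3,4} splits into {0,3} and {1,4}.
The partition is now stable with 3 blocks: {0,3} | {2,7} | {1,4}.

3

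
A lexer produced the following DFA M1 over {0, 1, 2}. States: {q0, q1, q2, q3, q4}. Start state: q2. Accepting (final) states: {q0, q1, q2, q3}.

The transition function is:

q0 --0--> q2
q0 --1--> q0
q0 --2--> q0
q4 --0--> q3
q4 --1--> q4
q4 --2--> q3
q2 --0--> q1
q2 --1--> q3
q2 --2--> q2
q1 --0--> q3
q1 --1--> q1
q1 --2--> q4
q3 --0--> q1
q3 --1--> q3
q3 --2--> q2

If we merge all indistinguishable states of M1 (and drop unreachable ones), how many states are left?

3

First remove the unreachable states {q0}; 4 states remain.
P0 = {q1,q2,q3} | {q4}.
Split {q1,q2,q3} by δ(·,2) → {q2,q3} and {q1}.
Stable partition: {q2,q3} | {q4} | {q1} — 3 equivalence classes.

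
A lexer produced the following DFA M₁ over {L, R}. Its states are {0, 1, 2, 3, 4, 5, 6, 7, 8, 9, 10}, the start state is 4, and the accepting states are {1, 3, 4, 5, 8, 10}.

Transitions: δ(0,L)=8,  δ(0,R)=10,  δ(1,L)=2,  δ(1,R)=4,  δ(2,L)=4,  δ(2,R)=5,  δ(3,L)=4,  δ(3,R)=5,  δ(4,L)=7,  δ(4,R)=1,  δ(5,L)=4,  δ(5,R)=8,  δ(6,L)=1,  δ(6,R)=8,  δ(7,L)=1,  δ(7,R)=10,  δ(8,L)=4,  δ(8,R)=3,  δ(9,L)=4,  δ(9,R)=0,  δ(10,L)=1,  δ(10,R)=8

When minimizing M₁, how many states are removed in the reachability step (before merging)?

Starting at 4 and following transitions, the reachable set is {1, 2, 3, 4, 5, 7, 8, 10}. That leaves 0, 6, 9 unreachable — 3 in total.

3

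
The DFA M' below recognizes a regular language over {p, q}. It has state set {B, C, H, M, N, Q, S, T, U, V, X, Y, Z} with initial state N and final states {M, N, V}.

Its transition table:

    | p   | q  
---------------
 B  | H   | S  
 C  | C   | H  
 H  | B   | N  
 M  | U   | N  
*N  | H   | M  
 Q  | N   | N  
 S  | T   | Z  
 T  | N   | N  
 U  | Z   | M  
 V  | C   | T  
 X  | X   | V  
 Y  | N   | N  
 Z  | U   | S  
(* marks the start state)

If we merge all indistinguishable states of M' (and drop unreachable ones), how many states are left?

States {C,Q,V,X,Y} cannot be reached from the start state, so discard them.
Initial partition by acceptance: {M,N} | {B,H,S,T,U,Z}.
Refine {B,H,S,T,U,Z} on symbol p: members go to different blocks, giving {B,H,S,U,Z} and {T}.
Split {B,H,S,U,Z} by δ(·,p) → {B,H,U,Z} and {S}.
Split {B,H,U,Z} by δ(·,q) → {B,Z} and {H,U}.
Stable partition: {M,N} | {B,Z} | {T} | {S} | {H,U} — 5 equivalence classes.

5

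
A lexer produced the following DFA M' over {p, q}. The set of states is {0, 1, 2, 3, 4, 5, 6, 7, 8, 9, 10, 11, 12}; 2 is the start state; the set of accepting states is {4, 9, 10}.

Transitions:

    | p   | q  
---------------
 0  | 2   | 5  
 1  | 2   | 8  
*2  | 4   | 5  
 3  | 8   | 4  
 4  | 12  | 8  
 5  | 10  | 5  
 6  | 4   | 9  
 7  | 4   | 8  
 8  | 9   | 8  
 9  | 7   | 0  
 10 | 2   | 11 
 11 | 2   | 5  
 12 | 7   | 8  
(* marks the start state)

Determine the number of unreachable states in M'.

3

No path from 2 leads to 1, 3, 6; the other 10 states are all reachable.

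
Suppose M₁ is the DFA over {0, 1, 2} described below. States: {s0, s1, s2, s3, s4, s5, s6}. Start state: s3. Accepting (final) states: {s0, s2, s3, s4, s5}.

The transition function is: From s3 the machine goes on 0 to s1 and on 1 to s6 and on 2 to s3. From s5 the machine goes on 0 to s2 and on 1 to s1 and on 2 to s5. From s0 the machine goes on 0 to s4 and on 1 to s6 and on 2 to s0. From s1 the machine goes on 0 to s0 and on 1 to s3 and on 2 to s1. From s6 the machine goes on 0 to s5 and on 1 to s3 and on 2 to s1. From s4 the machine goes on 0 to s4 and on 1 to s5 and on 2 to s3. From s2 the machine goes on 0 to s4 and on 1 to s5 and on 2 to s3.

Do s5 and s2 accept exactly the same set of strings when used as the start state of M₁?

All states are reachable from the start state.
P0 = {s0,s2,s3,s4,s5} | {s1,s6}.
Split {s0,s2,s3,s4,s5} by δ(·,0) → {s0,s2,s4,s5} and {s3}.
Refine {s0,s2,s4,s5} on symbol 1: members go to different blocks, giving {s0,s5} and {s2,s4}.
Stable partition: {s0,s5} | {s1,s6} | {s3} | {s2,s4} — 4 equivalence classes.
s5 and s2 end up in different blocks, so they are distinguishable. For instance, the string '1' is accepted from only s2.

No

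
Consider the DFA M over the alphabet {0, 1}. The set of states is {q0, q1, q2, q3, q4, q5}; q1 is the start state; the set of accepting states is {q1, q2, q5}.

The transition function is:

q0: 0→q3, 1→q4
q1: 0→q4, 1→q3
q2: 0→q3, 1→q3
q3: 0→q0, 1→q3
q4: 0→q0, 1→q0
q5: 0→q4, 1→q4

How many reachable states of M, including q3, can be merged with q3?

Reachable states from the start: {q0,q1,q3,q4}. Unreachable: {q2,q5} — drop them.
Initial partition by acceptance: {q1} | {q0,q3,q4}.
Stable partition: {q1} | {q0,q3,q4} — 2 equivalence classes.
The equivalence class containing q3 is {q0,q3,q4}, of size 3.

3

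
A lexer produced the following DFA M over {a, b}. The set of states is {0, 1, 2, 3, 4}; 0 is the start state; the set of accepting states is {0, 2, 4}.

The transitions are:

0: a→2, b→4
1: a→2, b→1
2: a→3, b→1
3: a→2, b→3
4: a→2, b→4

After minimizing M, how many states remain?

3

All states are reachable from the start state.
Initial partition by acceptance: {0,2,4} | {1,3}.
Refine {0,2,4} on symbol a: members go to different blocks, giving {0,4} and {2}.
Stable partition: {0,4} | {1,3} | {2} — 3 equivalence classes.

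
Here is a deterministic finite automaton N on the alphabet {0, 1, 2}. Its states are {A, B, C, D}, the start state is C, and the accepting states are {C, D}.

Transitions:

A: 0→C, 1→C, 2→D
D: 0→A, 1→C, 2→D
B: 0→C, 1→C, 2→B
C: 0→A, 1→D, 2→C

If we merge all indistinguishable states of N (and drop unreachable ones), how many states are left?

First remove the unreachable states {B}; 3 states remain.
Start with accepting vs non-accepting: {C,D} | {A}.
The partition is now stable with 2 blocks: {C,D} | {A}.

2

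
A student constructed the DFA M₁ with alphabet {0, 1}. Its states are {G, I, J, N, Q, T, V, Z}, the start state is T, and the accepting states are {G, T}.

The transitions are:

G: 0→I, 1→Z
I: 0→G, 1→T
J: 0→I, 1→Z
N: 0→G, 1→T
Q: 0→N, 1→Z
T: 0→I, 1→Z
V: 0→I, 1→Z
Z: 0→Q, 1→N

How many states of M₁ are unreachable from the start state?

No path from T leads to J, V; the other 6 states are all reachable.

2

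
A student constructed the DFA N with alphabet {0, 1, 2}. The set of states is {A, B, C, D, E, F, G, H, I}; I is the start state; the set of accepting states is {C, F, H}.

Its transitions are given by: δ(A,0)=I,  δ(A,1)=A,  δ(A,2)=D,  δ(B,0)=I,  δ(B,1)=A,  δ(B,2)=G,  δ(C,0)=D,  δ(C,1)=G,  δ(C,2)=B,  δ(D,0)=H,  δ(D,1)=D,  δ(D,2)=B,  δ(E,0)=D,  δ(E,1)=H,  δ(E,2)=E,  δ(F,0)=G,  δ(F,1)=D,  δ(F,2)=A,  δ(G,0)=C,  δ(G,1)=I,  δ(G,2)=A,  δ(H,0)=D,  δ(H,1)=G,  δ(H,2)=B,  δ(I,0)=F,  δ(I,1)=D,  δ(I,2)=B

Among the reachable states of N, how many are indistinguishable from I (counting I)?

First remove the unreachable states {E}; 8 states remain.
Start with accepting vs non-accepting: {C,F,H} | {A,B,D,G,I}.
Split {A,B,D,G,I} by δ(·,0) → {D,G,I} and {A,B}.
The partition is now stable with 3 blocks: {C,F,H} | {D,G,I} | {A,B}.
The equivalence class containing I is {D,G,I}, of size 3.

3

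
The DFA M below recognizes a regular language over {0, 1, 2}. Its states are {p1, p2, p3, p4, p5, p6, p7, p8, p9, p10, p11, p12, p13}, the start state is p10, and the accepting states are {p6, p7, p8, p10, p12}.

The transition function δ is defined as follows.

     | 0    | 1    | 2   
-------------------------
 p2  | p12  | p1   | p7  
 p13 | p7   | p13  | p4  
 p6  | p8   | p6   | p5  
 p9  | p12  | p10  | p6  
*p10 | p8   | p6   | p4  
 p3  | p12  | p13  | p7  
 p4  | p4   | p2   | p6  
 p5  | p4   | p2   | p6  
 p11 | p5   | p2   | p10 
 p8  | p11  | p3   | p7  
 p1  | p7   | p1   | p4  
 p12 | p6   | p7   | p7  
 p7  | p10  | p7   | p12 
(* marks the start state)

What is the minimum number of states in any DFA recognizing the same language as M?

Reachable states from the start: {p1,p2,p3,p4,p5,p6,p7,p8,p10,p11,p12,p13}. Unreachable: {p9} — drop them.
Start with accepting vs non-accepting: {p6,p7,p8,p10,p12} | {p1,p2,p3,p4,p5,p11,p13}.
Split {p6,p7,p8,p10,p12} by δ(·,0) → {p6,p7,p10,p12} and {p8}.
On input 0, block {p6,p7,p10,p12} splits into {p6,p10} and {p7,p12}.
On input 0, block {p1,p2,p3,p4,p5,p11,p13} splits into {p1,p2,p3,p13} and {p4,p5,p11}.
Refine {p1,p2,p3,p13} on symbol 2: members go to different blocks, giving {p1,p13} and {p2,p3}.
The partition is now stable with 6 blocks: {p6,p10} | {p1,p13} | {p8} | {p7,p12} | {p4,p5,p11} | {p2,p3}.

6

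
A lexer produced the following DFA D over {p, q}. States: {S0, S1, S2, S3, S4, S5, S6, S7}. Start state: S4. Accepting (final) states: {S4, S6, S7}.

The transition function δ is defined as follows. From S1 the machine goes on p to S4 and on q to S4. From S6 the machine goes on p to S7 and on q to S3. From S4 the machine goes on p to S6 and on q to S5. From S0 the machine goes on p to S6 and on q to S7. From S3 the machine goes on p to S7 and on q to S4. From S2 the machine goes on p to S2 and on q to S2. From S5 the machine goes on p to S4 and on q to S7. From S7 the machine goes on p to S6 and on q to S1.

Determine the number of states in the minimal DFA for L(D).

2

Reachable states from the start: {S1,S3,S4,S5,S6,S7}. Unreachable: {S0,S2} — drop them.
Start with accepting vs non-accepting: {S4,S6,S7} | {S1,S3,S5}.
The partition is now stable with 2 blocks: {S4,S6,S7} | {S1,S3,S5}.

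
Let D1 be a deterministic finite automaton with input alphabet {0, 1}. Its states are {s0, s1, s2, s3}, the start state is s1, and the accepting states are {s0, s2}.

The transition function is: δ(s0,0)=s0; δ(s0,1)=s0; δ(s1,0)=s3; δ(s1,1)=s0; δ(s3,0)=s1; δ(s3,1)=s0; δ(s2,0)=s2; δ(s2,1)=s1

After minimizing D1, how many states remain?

States {s2} cannot be reached from the start state, so discard them.
Start with accepting vs non-accepting: {s0} | {s1,s3}.
Stable partition: {s0} | {s1,s3} — 2 equivalence classes.

2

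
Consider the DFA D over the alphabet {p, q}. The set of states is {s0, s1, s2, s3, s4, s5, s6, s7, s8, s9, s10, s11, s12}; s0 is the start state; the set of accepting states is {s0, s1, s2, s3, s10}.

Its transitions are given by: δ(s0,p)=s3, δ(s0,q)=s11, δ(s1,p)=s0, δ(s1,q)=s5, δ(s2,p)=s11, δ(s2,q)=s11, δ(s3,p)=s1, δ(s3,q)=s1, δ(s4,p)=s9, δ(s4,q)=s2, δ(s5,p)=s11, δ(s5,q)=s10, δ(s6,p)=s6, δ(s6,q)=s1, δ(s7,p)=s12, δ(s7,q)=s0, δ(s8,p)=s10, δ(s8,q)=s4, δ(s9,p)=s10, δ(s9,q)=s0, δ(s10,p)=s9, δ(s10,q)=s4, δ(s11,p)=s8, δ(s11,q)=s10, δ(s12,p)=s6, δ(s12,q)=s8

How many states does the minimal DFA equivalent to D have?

First remove the unreachable states {s6,s7,s12}; 10 states remain.
Start with accepting vs non-accepting: {s0,s1,s2,s3,s10} | {s4,s5,s8,s9,s11}.
Split {s0,s1,s2,s3,s10} by δ(·,p) → {s0,s1,s3} and {s2,s10}.
Refine {s0,s1,s3} on symbol q: members go to different blocks, giving {s0,s1} and {s3}.
Split {s0,s1} by δ(·,p) → {s0} and {s1}.
Refine {s4,s5,s8,s9,s11} on symbol p: members go to different blocks, giving {s4,s5,s11} and {s8,s9}.
Refine {s4,s5,s11} on symbol p: members go to different blocks, giving {s4,s11} and {s5}.
Split {s2,s10} by δ(·,p) → {s2} and {s10}.
Refine {s4,s11} on symbol q: members go to different blocks, giving {s4} and {s11}.
Split {s8,s9} by δ(·,q) → {s8} and {s9}.
The partition is now stable with 10 blocks: {s0} | {s4} | {s2} | {s3} | {s1} | {s8} | {s5} | {s10} | {s11} | {s9}.

10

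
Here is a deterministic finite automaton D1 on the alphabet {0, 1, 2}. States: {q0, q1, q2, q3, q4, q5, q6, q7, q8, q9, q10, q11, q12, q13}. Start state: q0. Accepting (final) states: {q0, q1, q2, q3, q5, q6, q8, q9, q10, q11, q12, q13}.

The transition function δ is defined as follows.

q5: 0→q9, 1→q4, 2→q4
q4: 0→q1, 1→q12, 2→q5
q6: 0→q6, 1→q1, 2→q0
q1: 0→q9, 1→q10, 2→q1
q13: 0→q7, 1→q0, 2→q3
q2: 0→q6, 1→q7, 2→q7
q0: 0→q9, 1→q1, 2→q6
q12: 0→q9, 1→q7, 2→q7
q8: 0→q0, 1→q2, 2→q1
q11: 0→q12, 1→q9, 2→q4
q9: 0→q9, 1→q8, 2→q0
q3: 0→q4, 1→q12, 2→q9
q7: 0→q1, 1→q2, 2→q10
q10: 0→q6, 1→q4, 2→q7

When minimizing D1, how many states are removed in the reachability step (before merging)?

3

Starting at q0 and following transitions, the reachable set is {q0, q1, q2, q4, q5, q6, q7, q8, q9, q10, q12}. That leaves q3, q11, q13 unreachable — 3 in total.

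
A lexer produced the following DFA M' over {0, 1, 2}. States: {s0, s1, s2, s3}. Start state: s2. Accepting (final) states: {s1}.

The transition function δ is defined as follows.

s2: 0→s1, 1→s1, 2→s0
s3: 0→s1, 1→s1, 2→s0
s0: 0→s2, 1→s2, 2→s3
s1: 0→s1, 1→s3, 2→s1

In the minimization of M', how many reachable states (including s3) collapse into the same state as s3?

2

All states are reachable from the start state.
Start with accepting vs non-accepting: {s1} | {s0,s2,s3}.
Refine {s0,s2,s3} on symbol 0: members go to different blocks, giving {s2,s3} and {s0}.
The partition is now stable with 3 blocks: {s1} | {s2,s3} | {s0}.
The equivalence class containing s3 is {s2,s3}, of size 2.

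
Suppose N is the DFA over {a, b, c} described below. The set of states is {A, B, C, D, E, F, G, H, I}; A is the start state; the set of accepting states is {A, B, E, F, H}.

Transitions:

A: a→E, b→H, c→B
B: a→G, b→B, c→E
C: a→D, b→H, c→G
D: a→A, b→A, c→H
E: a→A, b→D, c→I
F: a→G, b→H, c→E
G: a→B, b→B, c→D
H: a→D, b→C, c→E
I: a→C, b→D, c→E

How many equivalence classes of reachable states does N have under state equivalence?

First remove the unreachable states {F}; 8 states remain.
P0 = {A,B,E,H} | {C,D,G,I}.
On input a, block {A,B,E,H} splits into {A,E} and {B,H}.
Split {A,E} by δ(·,b) → {A} and {E}.
Split {C,D,G,I} by δ(·,a) → {C,I} and {D} and {G}.
Split {C,I} by δ(·,a) → {C} and {I}.
Split {B,H} by δ(·,a) → {B} and {H}.
No further refinement is possible. Final partition (8 blocks): {A} | {C} | {B} | {E} | {D} | {G} | {I} | {H}.

8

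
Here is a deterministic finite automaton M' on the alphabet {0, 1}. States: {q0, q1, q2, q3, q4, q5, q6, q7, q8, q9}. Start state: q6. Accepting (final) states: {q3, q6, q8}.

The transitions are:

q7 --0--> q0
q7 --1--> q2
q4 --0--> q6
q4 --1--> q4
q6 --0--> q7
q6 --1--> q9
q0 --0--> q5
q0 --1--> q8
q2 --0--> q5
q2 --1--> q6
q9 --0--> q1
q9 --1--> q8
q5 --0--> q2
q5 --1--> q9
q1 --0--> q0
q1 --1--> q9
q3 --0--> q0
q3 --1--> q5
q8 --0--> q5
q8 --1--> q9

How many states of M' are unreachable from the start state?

2

BFS from q6 reaches {q0, q1, q2, q5, q6, q7, q8, q9}; the 2 state(s) q3, q4 are never visited.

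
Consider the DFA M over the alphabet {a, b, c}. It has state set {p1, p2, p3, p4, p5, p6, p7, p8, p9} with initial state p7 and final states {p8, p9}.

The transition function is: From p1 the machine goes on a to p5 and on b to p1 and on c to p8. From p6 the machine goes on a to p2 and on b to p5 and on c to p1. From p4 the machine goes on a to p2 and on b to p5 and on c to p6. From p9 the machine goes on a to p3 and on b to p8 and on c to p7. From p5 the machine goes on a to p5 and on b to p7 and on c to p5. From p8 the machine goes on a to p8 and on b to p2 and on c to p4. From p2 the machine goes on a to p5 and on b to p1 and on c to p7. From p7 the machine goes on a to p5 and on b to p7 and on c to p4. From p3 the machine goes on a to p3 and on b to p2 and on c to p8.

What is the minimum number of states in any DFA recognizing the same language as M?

Reachable states from the start: {p1,p2,p4,p5,p6,p7,p8}. Unreachable: {p3,p9} — drop them.
P0 = {p8} | {p1,p2,p4,p5,p6,p7}.
Refine {p1,p2,p4,p5,p6,p7} on symbol c: members go to different blocks, giving {p2,p4,p5,p6,p7} and {p1}.
Refine {p2,p4,p5,p6,p7} on symbol b: members go to different blocks, giving {p4,p5,p6,p7} and {p2}.
Refine {p4,p5,p6,p7} on symbol a: members go to different blocks, giving {p4,p6} and {p5,p7}.
Split {p4,p6} by δ(·,c) → {p4} and {p6}.
Split {p5,p7} by δ(·,c) → {p5} and {p7}.
Stable partition: {p8} | {p4} | {p1} | {p2} | {p5} | {p6} | {p7} — 7 equivalence classes.

7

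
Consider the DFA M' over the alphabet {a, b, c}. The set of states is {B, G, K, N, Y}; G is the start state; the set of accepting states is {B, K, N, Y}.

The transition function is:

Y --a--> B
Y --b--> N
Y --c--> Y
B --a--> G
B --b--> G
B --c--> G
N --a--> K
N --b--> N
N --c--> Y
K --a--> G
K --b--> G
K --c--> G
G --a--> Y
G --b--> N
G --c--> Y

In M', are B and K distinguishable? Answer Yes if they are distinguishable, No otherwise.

All states are reachable from the start state.
Start with accepting vs non-accepting: {B,K,N,Y} | {G}.
Split {B,K,N,Y} by δ(·,a) → {B,K} and {N,Y}.
The partition is now stable with 3 blocks: {B,K} | {G} | {N,Y}.
B and K lie in the same block of the stable partition, so they are equivalent — no string distinguishes them.

No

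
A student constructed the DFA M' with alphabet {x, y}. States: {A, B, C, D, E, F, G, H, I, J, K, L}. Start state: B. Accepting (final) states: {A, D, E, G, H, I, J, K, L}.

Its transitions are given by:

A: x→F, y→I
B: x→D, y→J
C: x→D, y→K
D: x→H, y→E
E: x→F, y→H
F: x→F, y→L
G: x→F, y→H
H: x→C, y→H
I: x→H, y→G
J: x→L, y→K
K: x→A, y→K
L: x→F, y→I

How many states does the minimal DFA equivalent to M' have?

7

Every state is reachable, so we keep all 12.
Initial partition by acceptance: {A,D,E,G,H,I,J,K,L} | {B,C,F}.
On input x, block {A,D,E,G,H,I,J,K,L} splits into {A,E,G,H,L} and {D,I,J,K}.
Refine {A,E,G,H,L} on symbol y: members go to different blocks, giving {E,G,H} and {A,L}.
On input x, block {B,C,F} splits into {B,C} and {F}.
Refine {E,G,H} on symbol x: members go to different blocks, giving {E,G} and {H}.
Split {D,I,J,K} by δ(·,x) → {D,I} and {J,K}.
Stable partition: {E,G} | {B,C} | {D,I} | {A,L} | {F} | {H} | {J,K} — 7 equivalence classes.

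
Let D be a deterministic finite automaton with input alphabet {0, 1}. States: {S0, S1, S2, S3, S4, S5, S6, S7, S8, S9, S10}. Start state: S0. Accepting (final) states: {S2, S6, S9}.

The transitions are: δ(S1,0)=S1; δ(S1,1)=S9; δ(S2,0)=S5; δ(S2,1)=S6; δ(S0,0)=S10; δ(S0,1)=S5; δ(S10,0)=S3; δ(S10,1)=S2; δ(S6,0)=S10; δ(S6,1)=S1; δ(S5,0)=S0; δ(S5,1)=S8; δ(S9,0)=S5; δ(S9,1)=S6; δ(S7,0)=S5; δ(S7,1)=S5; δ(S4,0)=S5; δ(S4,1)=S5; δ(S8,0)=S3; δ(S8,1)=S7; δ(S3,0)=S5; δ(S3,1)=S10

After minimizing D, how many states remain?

Reachable states from the start: {S0,S1,S2,S3,S5,S6,S7,S8,S9,S10}. Unreachable: {S4} — drop them.
P0 = {S2,S6,S9} | {S0,S1,S3,S5,S7,S8,S10}.
Split {S2,S6,S9} by δ(·,1) → {S2,S9} and {S6}.
On input 1, block {S0,S1,S3,S5,S7,S8,S10} splits into {S0,S3,S5,S7,S8} and {S1,S10}.
On input 0, block {S0,S3,S5,S7,S8} splits into {S3,S5,S7,S8} and {S0}.
Refine {S3,S5,S7,S8} on symbol 0: members go to different blocks, giving {S3,S7,S8} and {S5}.
On input 0, block {S3,S7,S8} splits into {S3,S7} and {S8}.
On input 1, block {S3,S7} splits into {S3} and {S7}.
On input 0, block {S1,S10} splits into {S1} and {S10}.
No further refinement is possible. Final partition (9 blocks): {S2,S9} | {S3} | {S6} | {S1} | {S0} | {S5} | {S8} | {S7} | {S10}.

9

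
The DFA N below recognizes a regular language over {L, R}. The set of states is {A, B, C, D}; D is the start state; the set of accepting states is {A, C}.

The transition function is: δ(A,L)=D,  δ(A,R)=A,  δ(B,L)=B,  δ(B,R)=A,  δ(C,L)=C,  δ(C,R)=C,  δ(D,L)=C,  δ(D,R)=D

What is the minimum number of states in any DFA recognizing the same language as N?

2

States {A,B} cannot be reached from the start state, so discard them.
Initial partition by acceptance: {C} | {D}.
The partition is now stable with 2 blocks: {C} | {D}.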